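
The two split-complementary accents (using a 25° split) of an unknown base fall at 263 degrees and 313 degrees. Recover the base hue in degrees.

108°

The accents sit 25° either side of the complement, so the complement is their short-arc midpoint on the wheel.
Short-arc midpoint of 263° and 313°: 288°.
Base is 180° from the complement: 288 − 180 = 108°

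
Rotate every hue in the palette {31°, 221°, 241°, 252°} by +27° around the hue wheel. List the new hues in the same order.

31 + 27 = 58°
221 + 27 = 248°
241 + 27 = 268°
252 + 27 = 279°

58°, 248°, 268°, 279°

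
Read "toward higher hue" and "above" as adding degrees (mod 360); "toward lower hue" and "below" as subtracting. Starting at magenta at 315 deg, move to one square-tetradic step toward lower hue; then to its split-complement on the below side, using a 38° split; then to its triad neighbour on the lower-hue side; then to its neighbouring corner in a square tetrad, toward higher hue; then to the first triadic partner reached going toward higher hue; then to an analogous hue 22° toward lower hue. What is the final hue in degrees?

315 − 90 = 225°   (square ↓)
225 + 142 = 367 → 367 − 360 = 7°   (split-comp 38° ↓)
7 − 120 = -113 → -113 + 360 = 247°   (triadic ↓)
247 + 90 = 337°   (square ↑)
337 + 120 = 457 → 457 − 360 = 97°   (triadic ↑)
97 − 22 = 75°   (analog 22° ↓)

75°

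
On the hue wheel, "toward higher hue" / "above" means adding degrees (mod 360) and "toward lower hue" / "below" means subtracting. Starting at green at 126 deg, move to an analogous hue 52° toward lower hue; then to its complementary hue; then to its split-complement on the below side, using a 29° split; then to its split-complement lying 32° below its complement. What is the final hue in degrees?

−52° (analog 52° ↓): 126 − 52 = 74°
+180° (complement): 74 + 180 = 254°
+151° (split-comp 29° ↓): 254 + 151 = 405 → 405 − 360 = 45°
+148° (split-comp 32° ↓): 45 + 148 = 193°

193°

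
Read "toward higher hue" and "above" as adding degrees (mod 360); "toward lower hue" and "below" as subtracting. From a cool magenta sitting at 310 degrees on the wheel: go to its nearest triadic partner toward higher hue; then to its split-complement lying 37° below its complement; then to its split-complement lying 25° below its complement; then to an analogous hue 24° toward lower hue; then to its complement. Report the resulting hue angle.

164°

triadic ↑ +120°: 310 + 120 = 430 → 430 − 360 = 70°
split-comp 37° ↓ +143°: 70 + 143 = 213°
split-comp 25° ↓ +155°: 213 + 155 = 368 → 368 − 360 = 8°
analog 24° ↓ −24°: 8 − 24 = -16 → -16 + 360 = 344°
complement +180°: 344 + 180 = 524 → 524 − 360 = 164°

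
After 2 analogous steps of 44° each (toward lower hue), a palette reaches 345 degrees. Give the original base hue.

73°

2 steps of 44° (toward lower hue) give a net shift of −88°.
Start = end − shift: 345 + 88 = 433 → 433 − 360 = 73°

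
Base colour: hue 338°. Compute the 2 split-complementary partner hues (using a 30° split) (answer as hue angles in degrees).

128° and 188°

Split-complementary hues sit 30° either side of the complement.
Complement of 338°: 338 + 180 = 518 → 518 − 360 = 158°
158 − 30 = 128°
158 + 30 = 188°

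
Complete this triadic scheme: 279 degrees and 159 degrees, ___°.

A triad places three hues 120° apart.
The full set through 159° is {39°, 159°, 279°}.
Given {159°, 279°}, the missing hue is 39°.

39°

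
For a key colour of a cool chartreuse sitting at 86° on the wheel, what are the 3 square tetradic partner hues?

176°, 266° and 356°

86 + 90 = 176°
86 + 180 = 266°
86 + 270 = 356°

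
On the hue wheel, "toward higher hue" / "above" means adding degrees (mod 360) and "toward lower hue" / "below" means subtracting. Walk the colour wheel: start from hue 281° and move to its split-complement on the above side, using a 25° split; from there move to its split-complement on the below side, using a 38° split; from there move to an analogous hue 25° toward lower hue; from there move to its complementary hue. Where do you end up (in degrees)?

63°

split-comp 25° ↑ +205°: 281 + 205 = 486 → 486 − 360 = 126°
split-comp 38° ↓ +142°: 126 + 142 = 268°
analog 25° ↓ −25°: 268 − 25 = 243°
complement +180°: 243 + 180 = 423 → 423 − 360 = 63°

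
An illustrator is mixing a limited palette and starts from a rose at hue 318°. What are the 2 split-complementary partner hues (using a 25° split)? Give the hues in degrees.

113° and 163°

Split-complementary hues sit 25° either side of the complement.
Complement of 318°: 318 + 180 = 498 → 498 − 360 = 138°
138 − 25 = 113°
138 + 25 = 163°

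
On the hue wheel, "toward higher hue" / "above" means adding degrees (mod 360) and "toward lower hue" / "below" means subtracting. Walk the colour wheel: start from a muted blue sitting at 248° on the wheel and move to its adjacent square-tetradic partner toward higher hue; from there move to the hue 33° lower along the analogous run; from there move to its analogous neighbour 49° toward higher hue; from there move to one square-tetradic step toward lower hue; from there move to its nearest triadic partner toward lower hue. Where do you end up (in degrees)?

+90° (square ↑): 248 + 90 = 338°
−33° (analog 33° ↓): 338 − 33 = 305°
+49° (analog 49° ↑): 305 + 49 = 354°
−90° (square ↓): 354 − 90 = 264°
−120° (triadic ↓): 264 − 120 = 144°

144°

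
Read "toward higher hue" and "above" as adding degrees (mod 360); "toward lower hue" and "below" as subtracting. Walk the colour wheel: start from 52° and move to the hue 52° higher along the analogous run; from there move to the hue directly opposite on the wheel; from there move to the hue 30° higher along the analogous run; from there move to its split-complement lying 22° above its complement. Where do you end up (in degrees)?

+52° (analog 52° ↑): 52 + 52 = 104°
+180° (complement): 104 + 180 = 284°
+30° (analog 30° ↑): 284 + 30 = 314°
+202° (split-comp 22° ↑): 314 + 202 = 516 → 516 − 360 = 156°

156°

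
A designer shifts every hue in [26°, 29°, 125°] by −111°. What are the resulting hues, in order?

26 − 111 = -85 → -85 + 360 = 275°
29 − 111 = -82 → -82 + 360 = 278°
125 − 111 = 14°

275°, 278°, 14°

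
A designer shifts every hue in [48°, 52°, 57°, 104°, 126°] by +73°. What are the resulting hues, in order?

121°, 125°, 130°, 177°, 199°

48 + 73 = 121°
52 + 73 = 125°
57 + 73 = 130°
104 + 73 = 177°
126 + 73 = 199°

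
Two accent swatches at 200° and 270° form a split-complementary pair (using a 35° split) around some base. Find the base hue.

55°

The accents sit 35° either side of the complement, so the complement is their short-arc midpoint on the wheel.
Short-arc midpoint of 200° and 270°: 235°.
Base is 180° from the complement: 235 − 180 = 55°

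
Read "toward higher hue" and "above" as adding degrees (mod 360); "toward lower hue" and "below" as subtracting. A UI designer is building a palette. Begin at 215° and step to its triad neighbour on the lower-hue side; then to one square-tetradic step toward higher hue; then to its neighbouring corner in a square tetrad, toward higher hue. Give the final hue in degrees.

215 − 120 = 95°   (triadic ↓)
95 + 90 = 185°   (square ↑)
185 + 90 = 275°   (square ↑)

275°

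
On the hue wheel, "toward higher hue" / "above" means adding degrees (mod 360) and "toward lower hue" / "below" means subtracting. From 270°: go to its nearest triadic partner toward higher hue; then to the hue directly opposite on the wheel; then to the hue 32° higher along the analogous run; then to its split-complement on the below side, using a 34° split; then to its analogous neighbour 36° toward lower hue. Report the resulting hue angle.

352°

triadic ↑ +120°: 270 + 120 = 390 → 390 − 360 = 30°
complement +180°: 30 + 180 = 210°
analog 32° ↑ +32°: 210 + 32 = 242°
split-comp 34° ↓ +146°: 242 + 146 = 388 → 388 − 360 = 28°
analog 36° ↓ −36°: 28 − 36 = -8 → -8 + 360 = 352°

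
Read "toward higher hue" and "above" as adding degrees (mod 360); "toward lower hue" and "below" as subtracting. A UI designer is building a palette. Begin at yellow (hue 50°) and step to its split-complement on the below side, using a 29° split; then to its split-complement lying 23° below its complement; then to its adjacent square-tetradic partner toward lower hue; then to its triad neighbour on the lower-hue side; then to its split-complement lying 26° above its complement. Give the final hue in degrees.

354°

split-comp 29° ↓ +151°: 50 + 151 = 201°
split-comp 23° ↓ +157°: 201 + 157 = 358°
square ↓ −90°: 358 − 90 = 268°
triadic ↓ −120°: 268 − 120 = 148°
split-comp 26° ↑ +206°: 148 + 206 = 354°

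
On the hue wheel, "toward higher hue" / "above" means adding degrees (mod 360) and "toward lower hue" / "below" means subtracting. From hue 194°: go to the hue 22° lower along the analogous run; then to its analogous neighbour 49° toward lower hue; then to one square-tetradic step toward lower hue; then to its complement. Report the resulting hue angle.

213°

analog 22° ↓ −22°: 194 − 22 = 172°
analog 49° ↓ −49°: 172 − 49 = 123°
square ↓ −90°: 123 − 90 = 33°
complement +180°: 33 + 180 = 213°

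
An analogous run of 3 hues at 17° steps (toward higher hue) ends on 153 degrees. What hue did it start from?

119°

2 steps of 17° (toward higher hue) give a net shift of +34°.
Start = end − shift: 153 − 34 = 119°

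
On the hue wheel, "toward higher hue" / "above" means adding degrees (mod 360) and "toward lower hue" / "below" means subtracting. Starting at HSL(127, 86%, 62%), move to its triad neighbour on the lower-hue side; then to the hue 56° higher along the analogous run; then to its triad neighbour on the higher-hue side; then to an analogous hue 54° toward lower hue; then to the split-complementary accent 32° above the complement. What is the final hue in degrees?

triadic ↓ −120°: 127 − 120 = 7°
analog 56° ↑ +56°: 7 + 56 = 63°
triadic ↑ +120°: 63 + 120 = 183°
analog 54° ↓ −54°: 183 − 54 = 129°
split-comp 32° ↑ +212°: 129 + 212 = 341°

341°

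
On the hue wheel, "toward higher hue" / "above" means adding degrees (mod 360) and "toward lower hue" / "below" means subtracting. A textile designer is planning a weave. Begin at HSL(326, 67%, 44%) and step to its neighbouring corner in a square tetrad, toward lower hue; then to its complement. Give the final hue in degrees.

326 − 90 = 236°   (square ↓)
236 + 180 = 416 → 416 − 360 = 56°   (complement)

56°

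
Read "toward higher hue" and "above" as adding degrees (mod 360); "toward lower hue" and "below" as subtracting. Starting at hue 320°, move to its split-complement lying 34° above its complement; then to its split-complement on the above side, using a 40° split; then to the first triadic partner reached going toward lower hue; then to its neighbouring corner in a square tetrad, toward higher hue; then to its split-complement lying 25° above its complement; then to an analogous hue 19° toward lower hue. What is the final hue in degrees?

+214° (split-comp 34° ↑): 320 + 214 = 534 → 534 − 360 = 174°
+220° (split-comp 40° ↑): 174 + 220 = 394 → 394 − 360 = 34°
−120° (triadic ↓): 34 − 120 = -86 → -86 + 360 = 274°
+90° (square ↑): 274 + 90 = 364 → 364 − 360 = 4°
+205° (split-comp 25° ↑): 4 + 205 = 209°
−19° (analog 19° ↓): 209 − 19 = 190°

190°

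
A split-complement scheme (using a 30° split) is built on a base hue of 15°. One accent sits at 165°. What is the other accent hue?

225°

Split-complementary hues sit 30° either side of the complement.
Complement of the base 15°: 15 + 180 = 195°
The given accent 165° is 30° one side of 195°; the other accent sits 30° the other side: 195 + 30 = 225°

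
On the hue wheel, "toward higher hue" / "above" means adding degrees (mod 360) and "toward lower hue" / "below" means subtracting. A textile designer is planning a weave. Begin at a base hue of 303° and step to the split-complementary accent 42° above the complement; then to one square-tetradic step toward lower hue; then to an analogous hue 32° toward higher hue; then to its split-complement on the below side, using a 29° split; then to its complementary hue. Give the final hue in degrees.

303 + 222 = 525 → 525 − 360 = 165°   (split-comp 42° ↑)
165 − 90 = 75°   (square ↓)
75 + 32 = 107°   (analog 32° ↑)
107 + 151 = 258°   (split-comp 29° ↓)
258 + 180 = 438 → 438 − 360 = 78°   (complement)

78°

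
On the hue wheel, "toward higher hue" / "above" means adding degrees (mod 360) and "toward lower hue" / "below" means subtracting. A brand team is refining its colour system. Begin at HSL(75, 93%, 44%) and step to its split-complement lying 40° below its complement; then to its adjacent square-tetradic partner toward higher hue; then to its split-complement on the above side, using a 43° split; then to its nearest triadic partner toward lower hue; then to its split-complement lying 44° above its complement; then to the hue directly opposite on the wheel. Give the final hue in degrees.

92°

75 + 140 = 215°   (split-comp 40° ↓)
215 + 90 = 305°   (square ↑)
305 + 223 = 528 → 528 − 360 = 168°   (split-comp 43° ↑)
168 − 120 = 48°   (triadic ↓)
48 + 224 = 272°   (split-comp 44° ↑)
272 + 180 = 452 → 452 − 360 = 92°   (complement)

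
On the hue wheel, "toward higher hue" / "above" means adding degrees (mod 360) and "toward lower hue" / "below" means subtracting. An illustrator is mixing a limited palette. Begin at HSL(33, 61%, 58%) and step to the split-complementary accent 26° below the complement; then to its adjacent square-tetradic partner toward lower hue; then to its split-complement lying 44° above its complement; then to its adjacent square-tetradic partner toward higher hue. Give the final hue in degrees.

51°

split-comp 26° ↓ +154°: 33 + 154 = 187°
square ↓ −90°: 187 − 90 = 97°
split-comp 44° ↑ +224°: 97 + 224 = 321°
square ↑ +90°: 321 + 90 = 411 → 411 − 360 = 51°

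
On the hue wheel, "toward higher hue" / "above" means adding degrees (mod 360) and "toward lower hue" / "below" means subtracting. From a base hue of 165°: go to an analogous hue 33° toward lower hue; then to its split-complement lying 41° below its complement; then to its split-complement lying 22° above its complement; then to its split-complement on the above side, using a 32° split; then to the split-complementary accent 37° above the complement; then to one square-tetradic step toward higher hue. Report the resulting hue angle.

272°

165 − 33 = 132°   (analog 33° ↓)
132 + 139 = 271°   (split-comp 41° ↓)
271 + 202 = 473 → 473 − 360 = 113°   (split-comp 22° ↑)
113 + 212 = 325°   (split-comp 32° ↑)
325 + 217 = 542 → 542 − 360 = 182°   (split-comp 37° ↑)
182 + 90 = 272°   (square ↑)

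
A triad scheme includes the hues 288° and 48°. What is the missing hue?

168°

A triad places three hues 120° apart.
The full set through 48° is {48°, 168°, 288°}.
Given {48°, 288°}, the missing hue is 168°.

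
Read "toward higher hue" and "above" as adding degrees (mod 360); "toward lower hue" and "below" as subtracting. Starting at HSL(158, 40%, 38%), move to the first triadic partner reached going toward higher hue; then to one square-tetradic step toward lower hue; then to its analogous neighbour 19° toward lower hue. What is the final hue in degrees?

169°

+120° (triadic ↑): 158 + 120 = 278°
−90° (square ↓): 278 − 90 = 188°
−19° (analog 19° ↓): 188 − 19 = 169°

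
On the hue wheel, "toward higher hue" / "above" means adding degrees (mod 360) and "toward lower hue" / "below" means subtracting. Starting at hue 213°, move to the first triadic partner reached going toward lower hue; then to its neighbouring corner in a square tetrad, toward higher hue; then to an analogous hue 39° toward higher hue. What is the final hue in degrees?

222°

−120° (triadic ↓): 213 − 120 = 93°
+90° (square ↑): 93 + 90 = 183°
+39° (analog 39° ↑): 183 + 39 = 222°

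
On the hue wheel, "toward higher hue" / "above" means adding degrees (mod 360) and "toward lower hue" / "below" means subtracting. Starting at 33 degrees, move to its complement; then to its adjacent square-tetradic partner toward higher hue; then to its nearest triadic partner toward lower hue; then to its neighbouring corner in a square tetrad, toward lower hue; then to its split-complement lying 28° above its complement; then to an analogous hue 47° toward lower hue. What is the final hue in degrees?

254°

33 + 180 = 213°   (complement)
213 + 90 = 303°   (square ↑)
303 − 120 = 183°   (triadic ↓)
183 − 90 = 93°   (square ↓)
93 + 208 = 301°   (split-comp 28° ↑)
301 − 47 = 254°   (analog 47° ↓)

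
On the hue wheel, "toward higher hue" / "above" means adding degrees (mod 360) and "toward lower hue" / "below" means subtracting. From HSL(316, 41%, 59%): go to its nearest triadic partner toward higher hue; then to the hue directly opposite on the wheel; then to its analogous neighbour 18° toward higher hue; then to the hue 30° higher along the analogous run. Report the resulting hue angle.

304°

316 + 120 = 436 → 436 − 360 = 76°   (triadic ↑)
76 + 180 = 256°   (complement)
256 + 18 = 274°   (analog 18° ↑)
274 + 30 = 304°   (analog 30° ↑)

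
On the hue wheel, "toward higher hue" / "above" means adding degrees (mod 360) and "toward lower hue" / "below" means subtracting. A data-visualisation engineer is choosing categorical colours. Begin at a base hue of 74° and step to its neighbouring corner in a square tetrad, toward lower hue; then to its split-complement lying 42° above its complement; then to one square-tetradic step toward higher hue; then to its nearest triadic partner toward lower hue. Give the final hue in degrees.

74 − 90 = -16 → -16 + 360 = 344°   (square ↓)
344 + 222 = 566 → 566 − 360 = 206°   (split-comp 42° ↑)
206 + 90 = 296°   (square ↑)
296 − 120 = 176°   (triadic ↓)

176°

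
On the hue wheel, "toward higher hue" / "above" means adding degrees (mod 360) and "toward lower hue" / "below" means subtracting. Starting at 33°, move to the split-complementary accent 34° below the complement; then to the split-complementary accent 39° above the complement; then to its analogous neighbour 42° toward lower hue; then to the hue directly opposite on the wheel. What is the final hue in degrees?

176°

33 + 146 = 179°   (split-comp 34° ↓)
179 + 219 = 398 → 398 − 360 = 38°   (split-comp 39° ↑)
38 − 42 = -4 → -4 + 360 = 356°   (analog 42° ↓)
356 + 180 = 536 → 536 − 360 = 176°   (complement)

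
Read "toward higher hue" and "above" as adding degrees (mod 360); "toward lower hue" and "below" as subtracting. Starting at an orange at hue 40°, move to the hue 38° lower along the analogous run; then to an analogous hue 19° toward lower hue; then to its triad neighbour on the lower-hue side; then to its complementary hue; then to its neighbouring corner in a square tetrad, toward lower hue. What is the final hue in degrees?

313°

analog 38° ↓ −38°: 40 − 38 = 2°
analog 19° ↓ −19°: 2 − 19 = -17 → -17 + 360 = 343°
triadic ↓ −120°: 343 − 120 = 223°
complement +180°: 223 + 180 = 403 → 403 − 360 = 43°
square ↓ −90°: 43 − 90 = -47 → -47 + 360 = 313°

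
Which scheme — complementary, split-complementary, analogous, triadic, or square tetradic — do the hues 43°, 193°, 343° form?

split-complementary

Sort the hues: 43°, 193°, 343°.
Successive gaps around the wheel: 150°, 150°, 60°.
Two 150° gaps and one 60° gap — a base hue opposite a pair of accents 30° either side of its complement — is the split-complementary pattern.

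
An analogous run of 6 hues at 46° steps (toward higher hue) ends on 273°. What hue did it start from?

5 steps of 46° (toward higher hue) give a net shift of +230°.
Start = end − shift: 273 − 230 = 43°

43°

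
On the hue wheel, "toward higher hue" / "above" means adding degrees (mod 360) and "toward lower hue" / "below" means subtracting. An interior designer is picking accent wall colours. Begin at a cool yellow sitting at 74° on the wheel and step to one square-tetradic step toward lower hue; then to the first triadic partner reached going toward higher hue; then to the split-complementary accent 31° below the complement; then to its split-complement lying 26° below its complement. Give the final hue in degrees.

47°

square ↓ −90°: 74 − 90 = -16 → -16 + 360 = 344°
triadic ↑ +120°: 344 + 120 = 464 → 464 − 360 = 104°
split-comp 31° ↓ +149°: 104 + 149 = 253°
split-comp 26° ↓ +154°: 253 + 154 = 407 → 407 − 360 = 47°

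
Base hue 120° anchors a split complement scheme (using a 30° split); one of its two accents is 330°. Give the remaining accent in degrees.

270°

Split-complementary hues sit 30° either side of the complement.
Complement of the base 120°: 120 + 180 = 300°
The given accent 330° is 30° one side of 300°; the other accent sits 30° the other side: 300 − 30 = 270°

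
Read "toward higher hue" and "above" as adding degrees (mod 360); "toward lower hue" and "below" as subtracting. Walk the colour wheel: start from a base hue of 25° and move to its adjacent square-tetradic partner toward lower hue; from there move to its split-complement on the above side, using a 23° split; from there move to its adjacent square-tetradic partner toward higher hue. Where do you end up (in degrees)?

25 − 90 = -65 → -65 + 360 = 295°   (square ↓)
295 + 203 = 498 → 498 − 360 = 138°   (split-comp 23° ↑)
138 + 90 = 228°   (square ↑)

228°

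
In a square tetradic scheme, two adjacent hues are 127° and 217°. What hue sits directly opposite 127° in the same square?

307°

A square tetradic scheme places four hues 90° apart; opposite corners are 180° apart.
127 + 180 = 307°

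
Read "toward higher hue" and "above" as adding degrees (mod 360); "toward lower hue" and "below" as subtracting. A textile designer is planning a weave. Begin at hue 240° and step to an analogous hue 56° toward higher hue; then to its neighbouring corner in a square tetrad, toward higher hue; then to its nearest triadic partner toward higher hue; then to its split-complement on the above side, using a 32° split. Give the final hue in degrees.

+56° (analog 56° ↑): 240 + 56 = 296°
+90° (square ↑): 296 + 90 = 386 → 386 − 360 = 26°
+120° (triadic ↑): 26 + 120 = 146°
+212° (split-comp 32° ↑): 146 + 212 = 358°

358°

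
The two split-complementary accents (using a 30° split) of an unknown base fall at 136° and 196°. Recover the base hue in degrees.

346°

The accents sit 30° either side of the complement, so the complement is their short-arc midpoint on the wheel.
Short-arc midpoint of 136° and 196°: 166°.
Base is 180° from the complement: 166 − 180 = -14 → -14 + 360 = 346°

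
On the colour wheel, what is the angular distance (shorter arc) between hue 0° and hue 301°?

59°

|0 − 301| = 301.
The shorter arc is 360 − 301 = 59°.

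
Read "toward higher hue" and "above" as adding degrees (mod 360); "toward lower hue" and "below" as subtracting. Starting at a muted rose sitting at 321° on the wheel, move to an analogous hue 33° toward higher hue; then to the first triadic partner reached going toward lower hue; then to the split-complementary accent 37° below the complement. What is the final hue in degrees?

17°

analog 33° ↑ +33°: 321 + 33 = 354°
triadic ↓ −120°: 354 − 120 = 234°
split-comp 37° ↓ +143°: 234 + 143 = 377 → 377 − 360 = 17°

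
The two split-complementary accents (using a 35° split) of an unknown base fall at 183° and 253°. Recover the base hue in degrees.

38°

The accents sit 35° either side of the complement, so the complement is their short-arc midpoint on the wheel.
Short-arc midpoint of 183° and 253°: 218°.
Base is 180° from the complement: 218 − 180 = 38°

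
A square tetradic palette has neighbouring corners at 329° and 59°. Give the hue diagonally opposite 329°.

A square tetradic scheme places four hues 90° apart; opposite corners are 180° apart.
329 + 180 = 509 → 509 − 360 = 149°

149°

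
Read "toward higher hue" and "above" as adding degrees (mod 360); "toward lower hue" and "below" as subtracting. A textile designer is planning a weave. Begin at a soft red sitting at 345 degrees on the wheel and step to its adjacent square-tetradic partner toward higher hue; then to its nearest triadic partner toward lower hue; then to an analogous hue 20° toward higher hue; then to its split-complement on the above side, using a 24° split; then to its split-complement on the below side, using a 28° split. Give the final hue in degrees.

331°

square ↑ +90°: 345 + 90 = 435 → 435 − 360 = 75°
triadic ↓ −120°: 75 − 120 = -45 → -45 + 360 = 315°
analog 20° ↑ +20°: 315 + 20 = 335°
split-comp 24° ↑ +204°: 335 + 204 = 539 → 539 − 360 = 179°
split-comp 28° ↓ +152°: 179 + 152 = 331°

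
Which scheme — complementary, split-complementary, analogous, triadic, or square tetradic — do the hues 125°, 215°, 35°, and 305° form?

square tetradic

Sort the hues: 35°, 125°, 215°, 305°.
Successive gaps around the wheel: 90°, 90°, 90°, 90°.
Four hues every 90° form a square tetradic scheme.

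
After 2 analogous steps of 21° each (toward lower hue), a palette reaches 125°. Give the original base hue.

2 steps of 21° (toward lower hue) give a net shift of −42°.
Start = end − shift: 125 + 42 = 167°

167°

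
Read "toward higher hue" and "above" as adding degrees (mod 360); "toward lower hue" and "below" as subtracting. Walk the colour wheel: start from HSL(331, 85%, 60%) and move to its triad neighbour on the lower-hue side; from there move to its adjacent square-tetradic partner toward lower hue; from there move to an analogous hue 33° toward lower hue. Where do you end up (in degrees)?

88°

triadic ↓ −120°: 331 − 120 = 211°
square ↓ −90°: 211 − 90 = 121°
analog 33° ↓ −33°: 121 − 33 = 88°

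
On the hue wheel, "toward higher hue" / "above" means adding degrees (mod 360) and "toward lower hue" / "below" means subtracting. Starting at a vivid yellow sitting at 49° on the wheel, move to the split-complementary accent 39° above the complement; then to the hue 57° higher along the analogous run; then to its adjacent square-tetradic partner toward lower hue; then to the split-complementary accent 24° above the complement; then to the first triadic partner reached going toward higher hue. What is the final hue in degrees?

+219° (split-comp 39° ↑): 49 + 219 = 268°
+57° (analog 57° ↑): 268 + 57 = 325°
−90° (square ↓): 325 − 90 = 235°
+204° (split-comp 24° ↑): 235 + 204 = 439 → 439 − 360 = 79°
+120° (triadic ↑): 79 + 120 = 199°

199°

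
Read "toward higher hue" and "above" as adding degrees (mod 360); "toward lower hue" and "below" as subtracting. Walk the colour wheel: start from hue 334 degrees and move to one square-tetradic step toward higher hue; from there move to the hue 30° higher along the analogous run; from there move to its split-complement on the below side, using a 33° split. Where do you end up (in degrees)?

241°

square ↑ +90°: 334 + 90 = 424 → 424 − 360 = 64°
analog 30° ↑ +30°: 64 + 30 = 94°
split-comp 33° ↓ +147°: 94 + 147 = 241°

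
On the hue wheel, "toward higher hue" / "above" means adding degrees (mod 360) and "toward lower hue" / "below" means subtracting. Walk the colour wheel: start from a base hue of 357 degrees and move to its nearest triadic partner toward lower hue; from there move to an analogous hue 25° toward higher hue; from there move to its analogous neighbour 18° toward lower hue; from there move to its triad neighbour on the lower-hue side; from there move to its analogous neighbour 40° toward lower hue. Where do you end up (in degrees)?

−120° (triadic ↓): 357 − 120 = 237°
+25° (analog 25° ↑): 237 + 25 = 262°
−18° (analog 18° ↓): 262 − 18 = 244°
−120° (triadic ↓): 244 − 120 = 124°
−40° (analog 40° ↓): 124 − 40 = 84°

84°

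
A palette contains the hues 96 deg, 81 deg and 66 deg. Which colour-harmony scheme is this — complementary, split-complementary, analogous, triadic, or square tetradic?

Sort the hues: 66°, 81°, 96°.
Successive gaps around the wheel: 15°, 15°, 330°.
A run of hues at equal small steps (15°) with one large closing gap is an analogous group.

analogous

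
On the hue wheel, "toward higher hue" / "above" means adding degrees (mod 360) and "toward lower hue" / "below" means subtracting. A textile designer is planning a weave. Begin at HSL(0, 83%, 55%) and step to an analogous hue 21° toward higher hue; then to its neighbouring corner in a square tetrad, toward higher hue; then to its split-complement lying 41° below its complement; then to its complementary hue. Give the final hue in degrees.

70°

analog 21° ↑ +21°: 0 + 21 = 21°
square ↑ +90°: 21 + 90 = 111°
split-comp 41° ↓ +139°: 111 + 139 = 250°
complement +180°: 250 + 180 = 430 → 430 − 360 = 70°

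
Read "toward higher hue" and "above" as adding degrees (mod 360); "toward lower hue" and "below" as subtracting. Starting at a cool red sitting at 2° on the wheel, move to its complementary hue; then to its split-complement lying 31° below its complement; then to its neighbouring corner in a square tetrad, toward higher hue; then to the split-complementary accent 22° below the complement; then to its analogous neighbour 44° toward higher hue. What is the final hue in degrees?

263°

2 + 180 = 182°   (complement)
182 + 149 = 331°   (split-comp 31° ↓)
331 + 90 = 421 → 421 − 360 = 61°   (square ↑)
61 + 158 = 219°   (split-comp 22° ↓)
219 + 44 = 263°   (analog 44° ↑)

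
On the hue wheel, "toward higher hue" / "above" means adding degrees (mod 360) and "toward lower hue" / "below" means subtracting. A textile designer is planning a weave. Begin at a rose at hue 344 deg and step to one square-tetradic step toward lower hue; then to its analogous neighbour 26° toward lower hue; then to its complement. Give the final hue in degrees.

square ↓ −90°: 344 − 90 = 254°
analog 26° ↓ −26°: 254 − 26 = 228°
complement +180°: 228 + 180 = 408 → 408 − 360 = 48°

48°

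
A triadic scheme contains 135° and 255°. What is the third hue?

15°

A triad spaces three hues 120° apart.
The full set is {15°, 135°, 255°}.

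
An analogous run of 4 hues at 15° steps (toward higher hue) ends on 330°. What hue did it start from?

3 steps of 15° (toward higher hue) give a net shift of +45°.
Start = end − shift: 330 − 45 = 285°

285°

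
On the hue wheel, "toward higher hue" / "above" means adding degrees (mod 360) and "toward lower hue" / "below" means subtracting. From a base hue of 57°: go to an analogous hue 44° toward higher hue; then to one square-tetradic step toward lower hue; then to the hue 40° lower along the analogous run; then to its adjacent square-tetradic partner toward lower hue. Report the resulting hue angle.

+44° (analog 44° ↑): 57 + 44 = 101°
−90° (square ↓): 101 − 90 = 11°
−40° (analog 40° ↓): 11 − 40 = -29 → -29 + 360 = 331°
−90° (square ↓): 331 − 90 = 241°

241°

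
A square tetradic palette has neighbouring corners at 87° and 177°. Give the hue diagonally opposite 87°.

267°

A square tetradic scheme places four hues 90° apart; opposite corners are 180° apart.
87 + 180 = 267°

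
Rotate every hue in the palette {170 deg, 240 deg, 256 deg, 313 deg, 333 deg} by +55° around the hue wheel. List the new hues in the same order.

170 + 55 = 225°
240 + 55 = 295°
256 + 55 = 311°
313 + 55 = 368 → 368 − 360 = 8°
333 + 55 = 388 → 388 − 360 = 28°

225°, 295°, 311°, 8°, 28°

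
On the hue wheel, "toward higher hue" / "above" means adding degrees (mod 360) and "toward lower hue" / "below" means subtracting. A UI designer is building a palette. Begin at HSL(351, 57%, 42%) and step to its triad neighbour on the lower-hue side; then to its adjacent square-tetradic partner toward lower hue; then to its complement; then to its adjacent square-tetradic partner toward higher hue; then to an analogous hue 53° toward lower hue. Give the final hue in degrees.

triadic ↓ −120°: 351 − 120 = 231°
square ↓ −90°: 231 − 90 = 141°
complement +180°: 141 + 180 = 321°
square ↑ +90°: 321 + 90 = 411 → 411 − 360 = 51°
analog 53° ↓ −53°: 51 − 53 = -2 → -2 + 360 = 358°

358°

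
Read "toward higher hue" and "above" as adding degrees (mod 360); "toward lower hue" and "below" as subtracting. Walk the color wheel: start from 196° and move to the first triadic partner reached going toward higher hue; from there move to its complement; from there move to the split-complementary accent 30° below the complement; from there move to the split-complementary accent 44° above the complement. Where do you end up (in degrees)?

196 + 120 = 316°   (triadic ↑)
316 + 180 = 496 → 496 − 360 = 136°   (complement)
136 + 150 = 286°   (split-comp 30° ↓)
286 + 224 = 510 → 510 − 360 = 150°   (split-comp 44° ↑)

150°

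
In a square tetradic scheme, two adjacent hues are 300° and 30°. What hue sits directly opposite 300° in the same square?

A square tetradic scheme places four hues 90° apart; opposite corners are 180° apart.
300 + 180 = 480 → 480 − 360 = 120°

120°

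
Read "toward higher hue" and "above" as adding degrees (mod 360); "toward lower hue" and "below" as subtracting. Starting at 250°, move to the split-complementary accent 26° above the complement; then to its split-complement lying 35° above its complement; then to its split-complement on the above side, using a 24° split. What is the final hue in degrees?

155°

250 + 206 = 456 → 456 − 360 = 96°   (split-comp 26° ↑)
96 + 215 = 311°   (split-comp 35° ↑)
311 + 204 = 515 → 515 − 360 = 155°   (split-comp 24° ↑)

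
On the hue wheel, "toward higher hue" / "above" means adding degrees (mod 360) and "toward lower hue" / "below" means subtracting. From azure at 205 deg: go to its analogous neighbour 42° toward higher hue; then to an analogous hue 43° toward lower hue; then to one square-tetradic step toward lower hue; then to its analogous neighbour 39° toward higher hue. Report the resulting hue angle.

205 + 42 = 247°   (analog 42° ↑)
247 − 43 = 204°   (analog 43° ↓)
204 − 90 = 114°   (square ↓)
114 + 39 = 153°   (analog 39° ↑)

153°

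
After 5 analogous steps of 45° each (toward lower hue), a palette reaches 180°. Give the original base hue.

45°

5 steps of 45° (toward lower hue) give a net shift of −225°.
Start = end − shift: 180 + 225 = 405 → 405 − 360 = 45°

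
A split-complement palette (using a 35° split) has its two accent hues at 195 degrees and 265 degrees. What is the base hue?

50°

The accents sit 35° either side of the complement, so the complement is their short-arc midpoint on the wheel.
Short-arc midpoint of 195° and 265°: 230°.
Base is 180° from the complement: 230 − 180 = 50°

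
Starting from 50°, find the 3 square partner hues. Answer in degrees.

140°, 230°, 320°

A square tetradic scheme places four hues every 90°.
50 + 90 = 140°
50 + 180 = 230°
50 + 270 = 320°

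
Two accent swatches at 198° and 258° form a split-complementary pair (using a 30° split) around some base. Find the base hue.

48°

The accents sit 30° either side of the complement, so the complement is their short-arc midpoint on the wheel.
Short-arc midpoint of 198° and 258°: 228°.
Base is 180° from the complement: 228 − 180 = 48°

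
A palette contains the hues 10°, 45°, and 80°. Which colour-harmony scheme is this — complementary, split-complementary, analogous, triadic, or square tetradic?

analogous

Sort the hues: 10°, 45°, 80°.
Successive gaps around the wheel: 35°, 35°, 290°.
A run of hues at equal small steps (35°) with one large closing gap is an analogous group.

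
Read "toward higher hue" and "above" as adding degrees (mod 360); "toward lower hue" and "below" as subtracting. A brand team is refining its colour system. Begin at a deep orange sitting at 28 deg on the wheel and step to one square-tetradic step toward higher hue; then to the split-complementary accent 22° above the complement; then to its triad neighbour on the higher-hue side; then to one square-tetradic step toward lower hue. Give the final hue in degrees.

square ↑ +90°: 28 + 90 = 118°
split-comp 22° ↑ +202°: 118 + 202 = 320°
triadic ↑ +120°: 320 + 120 = 440 → 440 − 360 = 80°
square ↓ −90°: 80 − 90 = -10 → -10 + 360 = 350°

350°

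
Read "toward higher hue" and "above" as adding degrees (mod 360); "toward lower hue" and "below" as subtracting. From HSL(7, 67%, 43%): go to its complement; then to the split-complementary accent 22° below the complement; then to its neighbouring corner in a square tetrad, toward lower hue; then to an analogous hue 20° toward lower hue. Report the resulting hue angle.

235°

complement +180°: 7 + 180 = 187°
split-comp 22° ↓ +158°: 187 + 158 = 345°
square ↓ −90°: 345 − 90 = 255°
analog 20° ↓ −20°: 255 − 20 = 235°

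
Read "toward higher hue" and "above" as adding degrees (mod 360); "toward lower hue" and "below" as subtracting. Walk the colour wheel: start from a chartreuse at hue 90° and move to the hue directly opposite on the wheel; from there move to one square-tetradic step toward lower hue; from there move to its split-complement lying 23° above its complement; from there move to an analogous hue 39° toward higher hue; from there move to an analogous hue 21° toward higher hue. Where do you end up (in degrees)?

83°

90 + 180 = 270°   (complement)
270 − 90 = 180°   (square ↓)
180 + 203 = 383 → 383 − 360 = 23°   (split-comp 23° ↑)
23 + 39 = 62°   (analog 39° ↑)
62 + 21 = 83°   (analog 21° ↑)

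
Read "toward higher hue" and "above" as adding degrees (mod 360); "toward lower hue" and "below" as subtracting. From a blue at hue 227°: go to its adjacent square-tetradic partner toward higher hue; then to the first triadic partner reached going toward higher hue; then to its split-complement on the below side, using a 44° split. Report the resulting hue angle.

213°

square ↑ +90°: 227 + 90 = 317°
triadic ↑ +120°: 317 + 120 = 437 → 437 − 360 = 77°
split-comp 44° ↓ +136°: 77 + 136 = 213°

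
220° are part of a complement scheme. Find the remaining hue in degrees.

40°

The complement sits 180° across the wheel.
The full set through 220° is {40°, 220°}.
Given {220°}, the missing hue is 40°.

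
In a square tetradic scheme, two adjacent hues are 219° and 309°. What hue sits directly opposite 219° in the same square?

39°

A square tetradic scheme places four hues 90° apart; opposite corners are 180° apart.
219 + 180 = 399 → 399 − 360 = 39°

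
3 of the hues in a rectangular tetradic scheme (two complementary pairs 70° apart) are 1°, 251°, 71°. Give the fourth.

A rectangular tetradic uses two complementary pairs 70° apart: offsets 0°, 70°, 180°, 250°.
Among {1°, 71°, 251°}, 251° and 71° are a 180° pair.
The remaining hue 1° needs its own complement: 1 + 180 = 181°

181°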